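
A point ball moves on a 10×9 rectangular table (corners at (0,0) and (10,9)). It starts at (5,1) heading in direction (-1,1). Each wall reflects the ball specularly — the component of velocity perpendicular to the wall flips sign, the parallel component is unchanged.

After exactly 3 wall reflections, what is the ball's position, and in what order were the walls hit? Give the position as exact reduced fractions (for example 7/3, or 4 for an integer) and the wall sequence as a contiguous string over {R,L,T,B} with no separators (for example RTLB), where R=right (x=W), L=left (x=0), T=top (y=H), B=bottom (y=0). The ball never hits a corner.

1. t=5 → L at (0,6); v=(1,1)
2. t=3 → T at (3,9); v=(1,-1)
3. t=7 → R at (10,2); v=(-1,-1)

Final position: (10,2)
Wall sequence: LTR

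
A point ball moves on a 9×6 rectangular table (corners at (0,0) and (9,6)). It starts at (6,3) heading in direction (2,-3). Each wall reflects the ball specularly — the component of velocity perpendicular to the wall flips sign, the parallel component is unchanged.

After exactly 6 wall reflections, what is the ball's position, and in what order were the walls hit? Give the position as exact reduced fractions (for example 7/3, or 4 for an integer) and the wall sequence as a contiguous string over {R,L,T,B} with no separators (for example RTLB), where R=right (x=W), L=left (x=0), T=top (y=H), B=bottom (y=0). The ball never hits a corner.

1. t=1 → B at (8,0); v=(2,3)
2. t=1/2 → R at (9,3/2); v=(-2,3)
3. t=3/2 → T at (6,6); v=(-2,-3)
4. t=2 → B at (2,0); v=(-2,3)
5. t=1 → L at (0,3); v=(2,3)
6. t=1 → T at (2,6); v=(2,-3)

Final position: (2,6)
Wall sequence: BRTBLT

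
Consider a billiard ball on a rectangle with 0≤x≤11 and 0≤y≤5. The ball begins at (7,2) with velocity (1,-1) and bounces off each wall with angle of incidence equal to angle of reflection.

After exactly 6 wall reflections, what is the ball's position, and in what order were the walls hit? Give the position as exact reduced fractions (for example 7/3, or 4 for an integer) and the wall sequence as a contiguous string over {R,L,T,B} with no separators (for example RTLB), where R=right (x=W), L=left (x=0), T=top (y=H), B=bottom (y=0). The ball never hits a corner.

1. t=2 → B at (9,0); v=(1,1)
2. t=2 → R at (11,2); v=(-1,1)
3. t=3 → T at (8,5); v=(-1,-1)
4. t=5 → B at (3,0); v=(-1,1)
5. t=3 → L at (0,3); v=(1,1)
6. t=2 → T at (2,5); v=(1,-1)

Final position: (2,5)
Wall sequence: BRTBLT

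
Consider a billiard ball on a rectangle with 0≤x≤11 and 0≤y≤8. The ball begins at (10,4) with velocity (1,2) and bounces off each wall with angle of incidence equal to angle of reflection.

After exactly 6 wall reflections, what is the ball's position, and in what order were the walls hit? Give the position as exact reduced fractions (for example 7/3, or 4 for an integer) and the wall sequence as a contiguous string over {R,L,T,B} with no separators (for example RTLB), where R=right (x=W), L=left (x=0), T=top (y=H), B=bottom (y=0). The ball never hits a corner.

Final position: (2,0)
Wall sequence: RTBTLB

1. t=1 → R at (11,6); v=(-1,2)
2. t=1 → T at (10,8); v=(-1,-2)
3. t=4 → B at (6,0); v=(-1,2)
4. t=4 → T at (2,8); v=(-1,-2)
5. t=2 → L at (0,4); v=(1,-2)
6. t=2 → B at (2,0); v=(1,2)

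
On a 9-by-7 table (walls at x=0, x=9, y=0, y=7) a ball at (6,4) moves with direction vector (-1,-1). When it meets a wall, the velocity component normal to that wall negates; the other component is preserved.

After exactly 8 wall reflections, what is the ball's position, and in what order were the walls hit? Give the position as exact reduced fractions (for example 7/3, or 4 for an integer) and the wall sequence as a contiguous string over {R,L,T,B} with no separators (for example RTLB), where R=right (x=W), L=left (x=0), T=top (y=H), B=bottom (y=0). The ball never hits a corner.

Final position: (8,0)
Wall sequence: BLTRBLTB

1. t=4 → B at (2,0); v=(-1,1)
2. t=2 → L at (0,2); v=(1,1)
3. t=5 → T at (5,7); v=(1,-1)
4. t=4 → R at (9,3); v=(-1,-1)
5. t=3 → B at (6,0); v=(-1,1)
6. t=6 → L at (0,6); v=(1,1)
7. t=1 → T at (1,7); v=(1,-1)
8. t=7 → B at (8,0); v=(1,1)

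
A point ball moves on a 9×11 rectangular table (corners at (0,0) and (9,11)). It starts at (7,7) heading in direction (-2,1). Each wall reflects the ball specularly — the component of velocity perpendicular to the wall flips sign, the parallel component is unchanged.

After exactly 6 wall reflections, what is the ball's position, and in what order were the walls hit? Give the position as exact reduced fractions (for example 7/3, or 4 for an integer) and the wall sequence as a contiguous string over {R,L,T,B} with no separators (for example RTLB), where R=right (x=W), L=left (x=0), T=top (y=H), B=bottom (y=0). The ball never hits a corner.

1. t=7/2 → L at (0,21/2); v=(2,1)
2. t=1/2 → T at (1,11); v=(2,-1)
3. t=4 → R at (9,7); v=(-2,-1)
4. t=9/2 → L at (0,5/2); v=(2,-1)
5. t=5/2 → B at (5,0); v=(2,1)
6. t=2 → R at (9,2); v=(-2,1)

Final position: (9,2)
Wall sequence: LTRLBR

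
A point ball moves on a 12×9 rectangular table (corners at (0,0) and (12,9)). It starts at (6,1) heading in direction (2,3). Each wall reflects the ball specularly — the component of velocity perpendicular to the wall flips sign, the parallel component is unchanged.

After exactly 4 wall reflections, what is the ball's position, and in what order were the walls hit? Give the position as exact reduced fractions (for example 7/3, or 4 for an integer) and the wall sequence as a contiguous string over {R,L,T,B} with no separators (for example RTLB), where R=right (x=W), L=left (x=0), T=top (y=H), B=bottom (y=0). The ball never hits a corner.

1. t=8/3 → T at (34/3,9); v=(2,-3)
2. t=1/3 → R at (12,8); v=(-2,-3)
3. t=8/3 → B at (20/3,0); v=(-2,3)
4. t=3 → T at (2/3,9); v=(-2,-3)

Final position: (2/3,9)
Wall sequence: TRBT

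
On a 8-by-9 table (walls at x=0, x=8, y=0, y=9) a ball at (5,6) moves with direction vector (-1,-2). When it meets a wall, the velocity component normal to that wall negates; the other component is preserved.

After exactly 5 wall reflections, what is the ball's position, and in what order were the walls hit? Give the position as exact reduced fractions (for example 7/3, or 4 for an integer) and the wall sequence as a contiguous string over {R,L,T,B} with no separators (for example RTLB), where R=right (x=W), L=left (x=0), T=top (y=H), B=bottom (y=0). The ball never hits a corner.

1. t=3 → B at (2,0); v=(-1,2)
2. t=2 → L at (0,4); v=(1,2)
3. t=5/2 → T at (5/2,9); v=(1,-2)
4. t=9/2 → B at (7,0); v=(1,2)
5. t=1 → R at (8,2); v=(-1,2)

Final position: (8,2)
Wall sequence: BLTBR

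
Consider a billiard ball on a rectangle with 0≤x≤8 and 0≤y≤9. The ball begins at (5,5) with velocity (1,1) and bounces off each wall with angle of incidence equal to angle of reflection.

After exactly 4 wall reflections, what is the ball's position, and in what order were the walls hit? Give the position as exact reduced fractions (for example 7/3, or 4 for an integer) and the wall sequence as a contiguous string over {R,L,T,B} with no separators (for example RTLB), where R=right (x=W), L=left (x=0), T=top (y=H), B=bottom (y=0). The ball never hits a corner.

1. t=3 → R at (8,8); v=(-1,1)
2. t=1 → T at (7,9); v=(-1,-1)
3. t=7 → L at (0,2); v=(1,-1)
4. t=2 → B at (2,0); v=(1,1)

Final position: (2,0)
Wall sequence: RTLB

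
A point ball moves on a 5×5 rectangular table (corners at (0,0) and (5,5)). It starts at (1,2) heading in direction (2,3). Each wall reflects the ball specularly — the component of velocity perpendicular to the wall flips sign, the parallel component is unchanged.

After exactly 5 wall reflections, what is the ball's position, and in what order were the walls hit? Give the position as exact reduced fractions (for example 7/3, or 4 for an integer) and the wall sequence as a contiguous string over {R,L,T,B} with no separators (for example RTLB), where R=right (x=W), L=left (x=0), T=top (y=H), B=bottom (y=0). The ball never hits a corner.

Final position: (0,9/2)
Wall sequence: TRBTL

1. t=1 → T at (3,5); v=(2,-3)
2. t=1 → R at (5,2); v=(-2,-3)
3. t=2/3 → B at (11/3,0); v=(-2,3)
4. t=5/3 → T at (1/3,5); v=(-2,-3)
5. t=1/6 → L at (0,9/2); v=(2,-3)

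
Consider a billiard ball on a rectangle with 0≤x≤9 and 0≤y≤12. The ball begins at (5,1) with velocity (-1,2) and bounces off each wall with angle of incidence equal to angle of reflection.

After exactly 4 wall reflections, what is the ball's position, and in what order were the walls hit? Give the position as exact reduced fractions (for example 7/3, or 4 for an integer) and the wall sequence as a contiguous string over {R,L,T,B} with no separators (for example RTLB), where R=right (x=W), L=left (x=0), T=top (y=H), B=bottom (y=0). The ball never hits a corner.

Final position: (9,5)
Wall sequence: LTBR

1. t=5 → L at (0,11); v=(1,2)
2. t=1/2 → T at (1/2,12); v=(1,-2)
3. t=6 → B at (13/2,0); v=(1,2)
4. t=5/2 → R at (9,5); v=(-1,2)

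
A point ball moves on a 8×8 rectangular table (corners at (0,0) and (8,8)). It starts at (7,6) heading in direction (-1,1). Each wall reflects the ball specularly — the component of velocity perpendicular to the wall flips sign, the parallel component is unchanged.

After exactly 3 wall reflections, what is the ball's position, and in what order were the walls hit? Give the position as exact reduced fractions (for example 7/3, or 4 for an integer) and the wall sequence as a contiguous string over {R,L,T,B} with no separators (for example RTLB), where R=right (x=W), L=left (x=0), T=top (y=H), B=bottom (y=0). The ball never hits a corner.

1. t=2 → T at (5,8); v=(-1,-1)
2. t=5 → L at (0,3); v=(1,-1)
3. t=3 → B at (3,0); v=(1,1)

Final position: (3,0)
Wall sequence: TLB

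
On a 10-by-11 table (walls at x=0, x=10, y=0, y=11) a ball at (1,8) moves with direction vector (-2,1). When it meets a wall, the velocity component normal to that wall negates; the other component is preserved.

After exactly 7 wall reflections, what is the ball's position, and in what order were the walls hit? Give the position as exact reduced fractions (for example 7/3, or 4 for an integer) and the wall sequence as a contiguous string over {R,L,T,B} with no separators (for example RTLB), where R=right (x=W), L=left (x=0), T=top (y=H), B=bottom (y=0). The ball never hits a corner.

1. t=1/2 → L at (0,17/2); v=(2,1)
2. t=5/2 → T at (5,11); v=(2,-1)
3. t=5/2 → R at (10,17/2); v=(-2,-1)
4. t=5 → L at (0,7/2); v=(2,-1)
5. t=7/2 → B at (7,0); v=(2,1)
6. t=3/2 → R at (10,3/2); v=(-2,1)
7. t=5 → L at (0,13/2); v=(2,1)

Final position: (0,13/2)
Wall sequence: LTRLBRL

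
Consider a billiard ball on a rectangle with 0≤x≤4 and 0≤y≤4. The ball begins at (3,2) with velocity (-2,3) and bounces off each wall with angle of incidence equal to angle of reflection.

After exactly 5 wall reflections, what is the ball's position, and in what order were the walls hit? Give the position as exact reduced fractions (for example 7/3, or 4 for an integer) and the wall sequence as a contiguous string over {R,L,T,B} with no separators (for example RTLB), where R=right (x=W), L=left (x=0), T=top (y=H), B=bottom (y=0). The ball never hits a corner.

Final position: (4,7/2)
Wall sequence: TLBTR

1. t=2/3 → T at (5/3,4); v=(-2,-3)
2. t=5/6 → L at (0,3/2); v=(2,-3)
3. t=1/2 → B at (1,0); v=(2,3)
4. t=4/3 → T at (11/3,4); v=(2,-3)
5. t=1/6 → R at (4,7/2); v=(-2,-3)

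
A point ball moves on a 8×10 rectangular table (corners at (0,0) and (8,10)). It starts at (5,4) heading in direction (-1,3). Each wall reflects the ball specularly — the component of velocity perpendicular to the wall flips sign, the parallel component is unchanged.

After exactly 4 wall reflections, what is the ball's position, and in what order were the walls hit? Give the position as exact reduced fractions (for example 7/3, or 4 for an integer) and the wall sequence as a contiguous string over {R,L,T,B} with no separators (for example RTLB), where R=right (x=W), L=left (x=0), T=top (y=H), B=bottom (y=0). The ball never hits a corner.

Final position: (11/3,10)
Wall sequence: TLBT

1. t=2 → T at (3,10); v=(-1,-3)
2. t=3 → L at (0,1); v=(1,-3)
3. t=1/3 → B at (1/3,0); v=(1,3)
4. t=10/3 → T at (11/3,10); v=(1,-3)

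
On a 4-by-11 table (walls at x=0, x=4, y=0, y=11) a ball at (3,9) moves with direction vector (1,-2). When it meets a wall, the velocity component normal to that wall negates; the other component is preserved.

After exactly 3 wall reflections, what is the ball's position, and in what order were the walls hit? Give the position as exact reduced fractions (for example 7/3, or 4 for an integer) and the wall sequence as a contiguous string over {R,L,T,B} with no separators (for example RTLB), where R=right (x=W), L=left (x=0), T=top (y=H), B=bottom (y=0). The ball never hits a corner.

Final position: (0,1)
Wall sequence: RBL

1. t=1 → R at (4,7); v=(-1,-2)
2. t=7/2 → B at (1/2,0); v=(-1,2)
3. t=1/2 → L at (0,1); v=(1,2)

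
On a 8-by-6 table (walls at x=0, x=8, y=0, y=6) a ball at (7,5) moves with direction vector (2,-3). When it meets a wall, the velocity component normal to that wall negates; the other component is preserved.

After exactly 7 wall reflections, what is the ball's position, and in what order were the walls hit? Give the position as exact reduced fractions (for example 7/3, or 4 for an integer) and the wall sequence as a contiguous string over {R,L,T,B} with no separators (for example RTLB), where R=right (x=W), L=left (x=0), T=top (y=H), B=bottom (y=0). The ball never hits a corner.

Final position: (8,7/2)
Wall sequence: RBTLBTR

1. t=1/2 → R at (8,7/2); v=(-2,-3)
2. t=7/6 → B at (17/3,0); v=(-2,3)
3. t=2 → T at (5/3,6); v=(-2,-3)
4. t=5/6 → L at (0,7/2); v=(2,-3)
5. t=7/6 → B at (7/3,0); v=(2,3)
6. t=2 → T at (19/3,6); v=(2,-3)
7. t=5/6 → R at (8,7/2); v=(-2,-3)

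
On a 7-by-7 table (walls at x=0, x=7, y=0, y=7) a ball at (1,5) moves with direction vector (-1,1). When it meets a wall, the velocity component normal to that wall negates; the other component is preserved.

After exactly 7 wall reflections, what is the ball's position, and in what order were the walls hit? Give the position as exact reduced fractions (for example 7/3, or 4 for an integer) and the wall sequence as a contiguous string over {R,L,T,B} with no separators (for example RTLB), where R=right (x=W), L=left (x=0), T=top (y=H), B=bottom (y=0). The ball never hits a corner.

Final position: (7,1)
Wall sequence: LTRBLTR

1. t=1 → L at (0,6); v=(1,1)
2. t=1 → T at (1,7); v=(1,-1)
3. t=6 → R at (7,1); v=(-1,-1)
4. t=1 → B at (6,0); v=(-1,1)
5. t=6 → L at (0,6); v=(1,1)
6. t=1 → T at (1,7); v=(1,-1)
7. t=6 → R at (7,1); v=(-1,-1)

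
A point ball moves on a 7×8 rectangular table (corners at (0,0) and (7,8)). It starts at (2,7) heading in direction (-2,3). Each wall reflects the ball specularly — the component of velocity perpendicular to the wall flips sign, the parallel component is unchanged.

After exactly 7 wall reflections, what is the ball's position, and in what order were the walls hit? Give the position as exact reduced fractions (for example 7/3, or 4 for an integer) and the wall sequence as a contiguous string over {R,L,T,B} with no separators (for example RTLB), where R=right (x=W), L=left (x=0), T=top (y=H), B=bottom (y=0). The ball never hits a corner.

Final position: (2/3,0)
Wall sequence: TLBRTLB

1. t=1/3 → T at (4/3,8); v=(-2,-3)
2. t=2/3 → L at (0,6); v=(2,-3)
3. t=2 → B at (4,0); v=(2,3)
4. t=3/2 → R at (7,9/2); v=(-2,3)
5. t=7/6 → T at (14/3,8); v=(-2,-3)
6. t=7/3 → L at (0,1); v=(2,-3)
7. t=1/3 → B at (2/3,0); v=(2,3)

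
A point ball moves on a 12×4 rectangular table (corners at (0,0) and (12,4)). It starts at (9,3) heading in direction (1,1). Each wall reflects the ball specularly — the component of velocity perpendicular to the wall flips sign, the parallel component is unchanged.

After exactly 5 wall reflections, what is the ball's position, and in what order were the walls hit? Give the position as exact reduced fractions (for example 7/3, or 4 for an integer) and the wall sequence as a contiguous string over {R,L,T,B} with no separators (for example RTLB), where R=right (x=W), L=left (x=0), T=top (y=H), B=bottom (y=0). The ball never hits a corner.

Final position: (2,0)
Wall sequence: TRBTB

1. t=1 → T at (10,4); v=(1,-1)
2. t=2 → R at (12,2); v=(-1,-1)
3. t=2 → B at (10,0); v=(-1,1)
4. t=4 → T at (6,4); v=(-1,-1)
5. t=4 → B at (2,0); v=(-1,1)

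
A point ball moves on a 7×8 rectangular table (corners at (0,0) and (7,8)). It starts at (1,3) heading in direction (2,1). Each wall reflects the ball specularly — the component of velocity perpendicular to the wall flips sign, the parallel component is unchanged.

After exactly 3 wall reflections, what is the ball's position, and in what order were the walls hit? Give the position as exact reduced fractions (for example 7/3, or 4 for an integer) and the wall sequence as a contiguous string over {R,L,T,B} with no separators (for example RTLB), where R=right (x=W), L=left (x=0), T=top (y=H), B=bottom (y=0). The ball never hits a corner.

1. t=3 → R at (7,6); v=(-2,1)
2. t=2 → T at (3,8); v=(-2,-1)
3. t=3/2 → L at (0,13/2); v=(2,-1)

Final position: (0,13/2)
Wall sequence: RTL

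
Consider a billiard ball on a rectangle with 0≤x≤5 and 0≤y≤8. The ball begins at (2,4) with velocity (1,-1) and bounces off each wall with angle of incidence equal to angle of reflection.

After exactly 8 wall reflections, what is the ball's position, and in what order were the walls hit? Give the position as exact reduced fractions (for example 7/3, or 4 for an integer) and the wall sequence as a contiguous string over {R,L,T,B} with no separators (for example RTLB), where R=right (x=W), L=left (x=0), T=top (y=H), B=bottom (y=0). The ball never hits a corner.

Final position: (5,3)
Wall sequence: RBLTRLBR

1. t=3 → R at (5,1); v=(-1,-1)
2. t=1 → B at (4,0); v=(-1,1)
3. t=4 → L at (0,4); v=(1,1)
4. t=4 → T at (4,8); v=(1,-1)
5. t=1 → R at (5,7); v=(-1,-1)
6. t=5 → L at (0,2); v=(1,-1)
7. t=2 → B at (2,0); v=(1,1)
8. t=3 → R at (5,3); v=(-1,1)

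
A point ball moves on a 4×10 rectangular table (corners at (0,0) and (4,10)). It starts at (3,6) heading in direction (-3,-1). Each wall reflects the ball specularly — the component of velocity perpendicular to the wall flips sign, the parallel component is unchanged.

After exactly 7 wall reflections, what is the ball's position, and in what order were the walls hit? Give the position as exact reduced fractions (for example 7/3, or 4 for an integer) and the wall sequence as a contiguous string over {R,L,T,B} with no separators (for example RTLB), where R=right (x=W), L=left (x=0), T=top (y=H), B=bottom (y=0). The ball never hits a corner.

1. t=1 → L at (0,5); v=(3,-1)
2. t=4/3 → R at (4,11/3); v=(-3,-1)
3. t=4/3 → L at (0,7/3); v=(3,-1)
4. t=4/3 → R at (4,1); v=(-3,-1)
5. t=1 → B at (1,0); v=(-3,1)
6. t=1/3 → L at (0,1/3); v=(3,1)
7. t=4/3 → R at (4,5/3); v=(-3,1)

Final position: (4,5/3)
Wall sequence: LRLRBLR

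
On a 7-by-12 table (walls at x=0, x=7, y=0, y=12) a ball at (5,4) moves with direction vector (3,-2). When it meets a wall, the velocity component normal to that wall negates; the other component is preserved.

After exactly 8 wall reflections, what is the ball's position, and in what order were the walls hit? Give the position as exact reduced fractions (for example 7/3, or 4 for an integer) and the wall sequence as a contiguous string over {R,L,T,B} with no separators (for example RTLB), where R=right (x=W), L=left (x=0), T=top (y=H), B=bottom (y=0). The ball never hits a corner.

Final position: (0,10/3)
Wall sequence: RBLRLTRL

1. t=2/3 → R at (7,8/3); v=(-3,-2)
2. t=4/3 → B at (3,0); v=(-3,2)
3. t=1 → L at (0,2); v=(3,2)
4. t=7/3 → R at (7,20/3); v=(-3,2)
5. t=7/3 → L at (0,34/3); v=(3,2)
6. t=1/3 → T at (1,12); v=(3,-2)
7. t=2 → R at (7,8); v=(-3,-2)
8. t=7/3 → L at (0,10/3); v=(3,-2)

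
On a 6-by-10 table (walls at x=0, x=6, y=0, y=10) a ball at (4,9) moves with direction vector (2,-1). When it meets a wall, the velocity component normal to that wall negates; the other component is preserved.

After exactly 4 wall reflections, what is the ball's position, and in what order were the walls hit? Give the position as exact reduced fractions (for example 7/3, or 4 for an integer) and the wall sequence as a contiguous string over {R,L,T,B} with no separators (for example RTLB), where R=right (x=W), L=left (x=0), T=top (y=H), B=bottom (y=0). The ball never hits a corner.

1. t=1 → R at (6,8); v=(-2,-1)
2. t=3 → L at (0,5); v=(2,-1)
3. t=3 → R at (6,2); v=(-2,-1)
4. t=2 → B at (2,0); v=(-2,1)

Final position: (2,0)
Wall sequence: RLRB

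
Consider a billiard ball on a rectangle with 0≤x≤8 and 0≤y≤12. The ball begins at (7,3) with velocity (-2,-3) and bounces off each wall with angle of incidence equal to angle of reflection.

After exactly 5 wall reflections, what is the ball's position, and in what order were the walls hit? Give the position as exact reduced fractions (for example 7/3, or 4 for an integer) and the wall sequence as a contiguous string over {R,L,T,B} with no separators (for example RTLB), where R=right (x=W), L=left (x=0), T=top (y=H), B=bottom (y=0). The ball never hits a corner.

1. t=1 → B at (5,0); v=(-2,3)
2. t=5/2 → L at (0,15/2); v=(2,3)
3. t=3/2 → T at (3,12); v=(2,-3)
4. t=5/2 → R at (8,9/2); v=(-2,-3)
5. t=3/2 → B at (5,0); v=(-2,3)

Final position: (5,0)
Wall sequence: BLTRB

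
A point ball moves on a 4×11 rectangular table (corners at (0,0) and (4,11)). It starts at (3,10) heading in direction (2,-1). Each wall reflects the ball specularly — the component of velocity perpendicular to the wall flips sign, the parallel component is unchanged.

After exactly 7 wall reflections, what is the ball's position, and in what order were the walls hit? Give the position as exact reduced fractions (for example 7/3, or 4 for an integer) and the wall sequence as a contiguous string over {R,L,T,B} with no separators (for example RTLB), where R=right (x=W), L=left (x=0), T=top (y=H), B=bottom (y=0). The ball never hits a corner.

1. t=1/2 → R at (4,19/2); v=(-2,-1)
2. t=2 → L at (0,15/2); v=(2,-1)
3. t=2 → R at (4,11/2); v=(-2,-1)
4. t=2 → L at (0,7/2); v=(2,-1)
5. t=2 → R at (4,3/2); v=(-2,-1)
6. t=3/2 → B at (1,0); v=(-2,1)
7. t=1/2 → L at (0,1/2); v=(2,1)

Final position: (0,1/2)
Wall sequence: RLRLRBL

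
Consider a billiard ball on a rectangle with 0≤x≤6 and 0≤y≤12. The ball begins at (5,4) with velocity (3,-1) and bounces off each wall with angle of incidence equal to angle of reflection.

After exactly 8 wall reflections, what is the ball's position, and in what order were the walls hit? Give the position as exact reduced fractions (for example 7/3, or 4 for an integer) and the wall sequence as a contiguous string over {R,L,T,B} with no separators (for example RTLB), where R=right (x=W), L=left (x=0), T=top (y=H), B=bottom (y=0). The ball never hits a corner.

1. t=1/3 → R at (6,11/3); v=(-3,-1)
2. t=2 → L at (0,5/3); v=(3,-1)
3. t=5/3 → B at (5,0); v=(3,1)
4. t=1/3 → R at (6,1/3); v=(-3,1)
5. t=2 → L at (0,7/3); v=(3,1)
6. t=2 → R at (6,13/3); v=(-3,1)
7. t=2 → L at (0,19/3); v=(3,1)
8. t=2 → R at (6,25/3); v=(-3,1)

Final position: (6,25/3)
Wall sequence: RLBRLRLR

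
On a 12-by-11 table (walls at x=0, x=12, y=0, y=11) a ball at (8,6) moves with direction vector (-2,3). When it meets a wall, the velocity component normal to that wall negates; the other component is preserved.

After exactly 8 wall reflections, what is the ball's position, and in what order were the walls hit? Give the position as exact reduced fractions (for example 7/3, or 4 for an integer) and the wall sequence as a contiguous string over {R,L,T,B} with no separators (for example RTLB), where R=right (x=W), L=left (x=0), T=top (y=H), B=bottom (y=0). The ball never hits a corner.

1. t=5/3 → T at (14/3,11); v=(-2,-3)
2. t=7/3 → L at (0,4); v=(2,-3)
3. t=4/3 → B at (8/3,0); v=(2,3)
4. t=11/3 → T at (10,11); v=(2,-3)
5. t=1 → R at (12,8); v=(-2,-3)
6. t=8/3 → B at (20/3,0); v=(-2,3)
7. t=10/3 → L at (0,10); v=(2,3)
8. t=1/3 → T at (2/3,11); v=(2,-3)

Final position: (2/3,11)
Wall sequence: TLBTRBLT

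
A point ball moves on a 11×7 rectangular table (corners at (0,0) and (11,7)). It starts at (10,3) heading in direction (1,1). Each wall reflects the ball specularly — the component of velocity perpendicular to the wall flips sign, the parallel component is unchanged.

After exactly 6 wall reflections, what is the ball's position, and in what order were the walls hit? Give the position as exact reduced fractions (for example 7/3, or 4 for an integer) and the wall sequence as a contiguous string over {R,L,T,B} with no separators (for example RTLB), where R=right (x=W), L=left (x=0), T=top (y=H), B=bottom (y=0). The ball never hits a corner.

Final position: (11,2)
Wall sequence: RTBLTR

1. t=1 → R at (11,4); v=(-1,1)
2. t=3 → T at (8,7); v=(-1,-1)
3. t=7 → B at (1,0); v=(-1,1)
4. t=1 → L at (0,1); v=(1,1)
5. t=6 → T at (6,7); v=(1,-1)
6. t=5 → R at (11,2); v=(-1,-1)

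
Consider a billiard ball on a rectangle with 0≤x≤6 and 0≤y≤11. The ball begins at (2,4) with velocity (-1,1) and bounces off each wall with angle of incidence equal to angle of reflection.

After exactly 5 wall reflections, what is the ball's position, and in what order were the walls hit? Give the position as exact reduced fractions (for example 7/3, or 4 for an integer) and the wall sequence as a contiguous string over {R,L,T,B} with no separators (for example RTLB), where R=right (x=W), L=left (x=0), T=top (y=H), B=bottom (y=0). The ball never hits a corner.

Final position: (4,0)
Wall sequence: LTRLB

1. t=2 → L at (0,6); v=(1,1)
2. t=5 → T at (5,11); v=(1,-1)
3. t=1 → R at (6,10); v=(-1,-1)
4. t=6 → L at (0,4); v=(1,-1)
5. t=4 → B at (4,0); v=(1,1)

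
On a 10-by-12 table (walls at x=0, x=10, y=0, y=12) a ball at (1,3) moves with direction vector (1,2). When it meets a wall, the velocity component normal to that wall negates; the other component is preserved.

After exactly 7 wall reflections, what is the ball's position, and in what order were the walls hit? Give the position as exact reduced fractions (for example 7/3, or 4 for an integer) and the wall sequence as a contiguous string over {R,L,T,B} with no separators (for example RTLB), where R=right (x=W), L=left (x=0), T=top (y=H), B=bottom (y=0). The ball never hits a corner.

1. t=9/2 → T at (11/2,12); v=(1,-2)
2. t=9/2 → R at (10,3); v=(-1,-2)
3. t=3/2 → B at (17/2,0); v=(-1,2)
4. t=6 → T at (5/2,12); v=(-1,-2)
5. t=5/2 → L at (0,7); v=(1,-2)
6. t=7/2 → B at (7/2,0); v=(1,2)
7. t=6 → T at (19/2,12); v=(1,-2)

Final position: (19/2,12)
Wall sequence: TRBTLBT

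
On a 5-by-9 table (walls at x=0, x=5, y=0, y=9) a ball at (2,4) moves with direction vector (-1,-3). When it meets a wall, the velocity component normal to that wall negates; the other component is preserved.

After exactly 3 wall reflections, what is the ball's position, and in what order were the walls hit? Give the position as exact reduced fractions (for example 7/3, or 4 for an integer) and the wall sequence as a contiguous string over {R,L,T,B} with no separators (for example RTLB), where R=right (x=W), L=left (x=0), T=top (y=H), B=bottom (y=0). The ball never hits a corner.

1. t=4/3 → B at (2/3,0); v=(-1,3)
2. t=2/3 → L at (0,2); v=(1,3)
3. t=7/3 → T at (7/3,9); v=(1,-3)

Final position: (7/3,9)
Wall sequence: BLT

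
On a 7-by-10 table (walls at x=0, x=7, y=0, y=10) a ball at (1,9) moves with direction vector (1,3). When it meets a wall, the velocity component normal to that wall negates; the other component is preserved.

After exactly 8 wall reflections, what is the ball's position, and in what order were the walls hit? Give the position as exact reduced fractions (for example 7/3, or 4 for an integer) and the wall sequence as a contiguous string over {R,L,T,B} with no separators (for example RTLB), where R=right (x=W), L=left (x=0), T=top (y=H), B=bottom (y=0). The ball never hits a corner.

1. t=1/3 → T at (4/3,10); v=(1,-3)
2. t=10/3 → B at (14/3,0); v=(1,3)
3. t=7/3 → R at (7,7); v=(-1,3)
4. t=1 → T at (6,10); v=(-1,-3)
5. t=10/3 → B at (8/3,0); v=(-1,3)
6. t=8/3 → L at (0,8); v=(1,3)
7. t=2/3 → T at (2/3,10); v=(1,-3)
8. t=10/3 → B at (4,0); v=(1,3)

Final position: (4,0)
Wall sequence: TBRTBLTB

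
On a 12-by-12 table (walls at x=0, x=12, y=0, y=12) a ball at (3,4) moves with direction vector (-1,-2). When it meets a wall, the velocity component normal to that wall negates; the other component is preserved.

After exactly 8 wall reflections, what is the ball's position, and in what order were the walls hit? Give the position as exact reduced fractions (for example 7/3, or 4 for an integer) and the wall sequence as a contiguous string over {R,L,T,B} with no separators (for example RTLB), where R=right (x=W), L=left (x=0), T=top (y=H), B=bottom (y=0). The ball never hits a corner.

Final position: (0,2)
Wall sequence: BLTBRTBL

1. t=2 → B at (1,0); v=(-1,2)
2. t=1 → L at (0,2); v=(1,2)
3. t=5 → T at (5,12); v=(1,-2)
4. t=6 → B at (11,0); v=(1,2)
5. t=1 → R at (12,2); v=(-1,2)
6. t=5 → T at (7,12); v=(-1,-2)
7. t=6 → B at (1,0); v=(-1,2)
8. t=1 → L at (0,2); v=(1,2)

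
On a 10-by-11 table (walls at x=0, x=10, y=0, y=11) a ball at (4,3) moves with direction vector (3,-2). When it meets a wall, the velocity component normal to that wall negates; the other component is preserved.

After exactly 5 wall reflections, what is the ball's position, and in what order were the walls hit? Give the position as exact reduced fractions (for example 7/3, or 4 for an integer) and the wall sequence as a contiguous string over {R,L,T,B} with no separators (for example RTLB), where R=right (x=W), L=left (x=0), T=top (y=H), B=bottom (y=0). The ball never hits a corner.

Final position: (10,23/3)
Wall sequence: BRLTR

1. t=3/2 → B at (17/2,0); v=(3,2)
2. t=1/2 → R at (10,1); v=(-3,2)
3. t=10/3 → L at (0,23/3); v=(3,2)
4. t=5/3 → T at (5,11); v=(3,-2)
5. t=5/3 → R at (10,23/3); v=(-3,-2)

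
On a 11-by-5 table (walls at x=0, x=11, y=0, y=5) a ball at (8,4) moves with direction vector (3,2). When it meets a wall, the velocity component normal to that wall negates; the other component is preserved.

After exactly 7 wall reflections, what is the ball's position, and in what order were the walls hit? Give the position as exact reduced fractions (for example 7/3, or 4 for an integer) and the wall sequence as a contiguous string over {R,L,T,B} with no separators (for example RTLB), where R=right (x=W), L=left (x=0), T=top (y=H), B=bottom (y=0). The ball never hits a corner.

Final position: (11,2/3)
Wall sequence: TRBLTBR

1. t=1/2 → T at (19/2,5); v=(3,-2)
2. t=1/2 → R at (11,4); v=(-3,-2)
3. t=2 → B at (5,0); v=(-3,2)
4. t=5/3 → L at (0,10/3); v=(3,2)
5. t=5/6 → T at (5/2,5); v=(3,-2)
6. t=5/2 → B at (10,0); v=(3,2)
7. t=1/3 → R at (11,2/3); v=(-3,2)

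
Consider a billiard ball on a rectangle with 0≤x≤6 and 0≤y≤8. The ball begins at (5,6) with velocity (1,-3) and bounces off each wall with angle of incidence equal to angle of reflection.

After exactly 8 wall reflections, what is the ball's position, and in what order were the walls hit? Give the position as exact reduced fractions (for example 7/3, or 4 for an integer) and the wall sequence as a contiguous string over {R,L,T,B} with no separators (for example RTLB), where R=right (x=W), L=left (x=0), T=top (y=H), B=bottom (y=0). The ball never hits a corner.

1. t=1 → R at (6,3); v=(-1,-3)
2. t=1 → B at (5,0); v=(-1,3)
3. t=8/3 → T at (7/3,8); v=(-1,-3)
4. t=7/3 → L at (0,1); v=(1,-3)
5. t=1/3 → B at (1/3,0); v=(1,3)
6. t=8/3 → T at (3,8); v=(1,-3)
7. t=8/3 → B at (17/3,0); v=(1,3)
8. t=1/3 → R at (6,1); v=(-1,3)

Final position: (6,1)
Wall sequence: RBTLBTBR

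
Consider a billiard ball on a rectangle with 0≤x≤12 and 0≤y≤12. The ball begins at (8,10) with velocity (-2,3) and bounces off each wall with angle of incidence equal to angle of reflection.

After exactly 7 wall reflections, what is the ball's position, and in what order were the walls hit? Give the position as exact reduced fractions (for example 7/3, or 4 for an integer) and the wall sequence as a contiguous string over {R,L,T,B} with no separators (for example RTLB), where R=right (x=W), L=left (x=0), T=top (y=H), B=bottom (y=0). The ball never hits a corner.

1. t=2/3 → T at (20/3,12); v=(-2,-3)
2. t=10/3 → L at (0,2); v=(2,-3)
3. t=2/3 → B at (4/3,0); v=(2,3)
4. t=4 → T at (28/3,12); v=(2,-3)
5. t=4/3 → R at (12,8); v=(-2,-3)
6. t=8/3 → B at (20/3,0); v=(-2,3)
7. t=10/3 → L at (0,10); v=(2,3)

Final position: (0,10)
Wall sequence: TLBTRBL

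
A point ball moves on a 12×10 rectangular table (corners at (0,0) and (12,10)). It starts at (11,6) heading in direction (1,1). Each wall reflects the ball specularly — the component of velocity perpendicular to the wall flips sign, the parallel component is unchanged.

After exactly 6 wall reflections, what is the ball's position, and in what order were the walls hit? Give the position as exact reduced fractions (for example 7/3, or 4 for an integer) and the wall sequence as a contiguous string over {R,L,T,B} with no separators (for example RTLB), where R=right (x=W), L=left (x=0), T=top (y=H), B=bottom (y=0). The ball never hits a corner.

1. t=1 → R at (12,7); v=(-1,1)
2. t=3 → T at (9,10); v=(-1,-1)
3. t=9 → L at (0,1); v=(1,-1)
4. t=1 → B at (1,0); v=(1,1)
5. t=10 → T at (11,10); v=(1,-1)
6. t=1 → R at (12,9); v=(-1,-1)

Final position: (12,9)
Wall sequence: RTLBTR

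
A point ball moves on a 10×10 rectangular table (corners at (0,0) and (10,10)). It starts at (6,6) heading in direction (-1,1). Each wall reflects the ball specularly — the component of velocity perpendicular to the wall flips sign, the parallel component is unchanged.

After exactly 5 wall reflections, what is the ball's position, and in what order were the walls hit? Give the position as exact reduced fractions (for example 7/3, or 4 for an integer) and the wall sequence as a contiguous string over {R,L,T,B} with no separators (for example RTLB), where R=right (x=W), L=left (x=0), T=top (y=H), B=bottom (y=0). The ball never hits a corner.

1. t=4 → T at (2,10); v=(-1,-1)
2. t=2 → L at (0,8); v=(1,-1)
3. t=8 → B at (8,0); v=(1,1)
4. t=2 → R at (10,2); v=(-1,1)
5. t=8 → T at (2,10); v=(-1,-1)

Final position: (2,10)
Wall sequence: TLBRT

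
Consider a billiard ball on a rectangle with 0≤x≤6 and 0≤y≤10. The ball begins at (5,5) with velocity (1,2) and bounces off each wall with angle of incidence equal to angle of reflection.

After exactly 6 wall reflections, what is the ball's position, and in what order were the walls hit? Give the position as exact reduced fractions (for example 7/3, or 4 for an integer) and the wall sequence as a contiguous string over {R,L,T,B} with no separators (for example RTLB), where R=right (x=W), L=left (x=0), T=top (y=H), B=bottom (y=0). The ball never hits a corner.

1. t=1 → R at (6,7); v=(-1,2)
2. t=3/2 → T at (9/2,10); v=(-1,-2)
3. t=9/2 → L at (0,1); v=(1,-2)
4. t=1/2 → B at (1/2,0); v=(1,2)
5. t=5 → T at (11/2,10); v=(1,-2)
6. t=1/2 → R at (6,9); v=(-1,-2)

Final position: (6,9)
Wall sequence: RTLBTR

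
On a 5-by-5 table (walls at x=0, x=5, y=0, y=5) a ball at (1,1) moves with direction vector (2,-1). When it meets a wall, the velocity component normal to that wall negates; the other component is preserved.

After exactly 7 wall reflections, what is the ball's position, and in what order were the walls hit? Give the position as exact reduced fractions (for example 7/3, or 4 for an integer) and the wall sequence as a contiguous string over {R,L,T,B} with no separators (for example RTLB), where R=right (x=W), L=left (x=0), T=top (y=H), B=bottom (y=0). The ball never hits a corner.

1. t=1 → B at (3,0); v=(2,1)
2. t=1 → R at (5,1); v=(-2,1)
3. t=5/2 → L at (0,7/2); v=(2,1)
4. t=3/2 → T at (3,5); v=(2,-1)
5. t=1 → R at (5,4); v=(-2,-1)
6. t=5/2 → L at (0,3/2); v=(2,-1)
7. t=3/2 → B at (3,0); v=(2,1)

Final position: (3,0)
Wall sequence: BRLTRLB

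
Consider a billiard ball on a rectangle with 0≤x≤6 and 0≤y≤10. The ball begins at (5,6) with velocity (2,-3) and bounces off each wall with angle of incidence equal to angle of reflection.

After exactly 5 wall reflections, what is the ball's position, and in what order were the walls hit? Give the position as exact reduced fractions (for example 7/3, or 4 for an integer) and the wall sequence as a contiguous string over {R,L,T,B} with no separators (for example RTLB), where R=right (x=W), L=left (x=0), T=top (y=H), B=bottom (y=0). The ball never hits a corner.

Final position: (6,13/2)
Wall sequence: RBLTR

1. t=1/2 → R at (6,9/2); v=(-2,-3)
2. t=3/2 → B at (3,0); v=(-2,3)
3. t=3/2 → L at (0,9/2); v=(2,3)
4. t=11/6 → T at (11/3,10); v=(2,-3)
5. t=7/6 → R at (6,13/2); v=(-2,-3)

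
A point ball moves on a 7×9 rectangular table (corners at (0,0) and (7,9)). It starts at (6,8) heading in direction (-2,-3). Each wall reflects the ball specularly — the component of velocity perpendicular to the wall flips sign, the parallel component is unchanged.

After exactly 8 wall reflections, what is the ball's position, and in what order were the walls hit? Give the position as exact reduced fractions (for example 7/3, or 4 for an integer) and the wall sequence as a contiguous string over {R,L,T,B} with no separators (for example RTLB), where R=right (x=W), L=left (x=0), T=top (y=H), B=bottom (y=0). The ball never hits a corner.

1. t=8/3 → B at (2/3,0); v=(-2,3)
2. t=1/3 → L at (0,1); v=(2,3)
3. t=8/3 → T at (16/3,9); v=(2,-3)
4. t=5/6 → R at (7,13/2); v=(-2,-3)
5. t=13/6 → B at (8/3,0); v=(-2,3)
6. t=4/3 → L at (0,4); v=(2,3)
7. t=5/3 → T at (10/3,9); v=(2,-3)
8. t=11/6 → R at (7,7/2); v=(-2,-3)

Final position: (7,7/2)
Wall sequence: BLTRBLTR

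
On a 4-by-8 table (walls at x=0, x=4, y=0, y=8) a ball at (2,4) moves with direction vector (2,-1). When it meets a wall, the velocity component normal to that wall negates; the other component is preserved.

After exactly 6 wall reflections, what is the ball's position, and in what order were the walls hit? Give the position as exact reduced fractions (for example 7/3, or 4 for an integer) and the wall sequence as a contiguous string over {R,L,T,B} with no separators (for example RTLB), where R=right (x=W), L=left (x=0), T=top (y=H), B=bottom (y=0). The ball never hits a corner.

Final position: (4,5)
Wall sequence: RLBRLR

1. t=1 → R at (4,3); v=(-2,-1)
2. t=2 → L at (0,1); v=(2,-1)
3. t=1 → B at (2,0); v=(2,1)
4. t=1 → R at (4,1); v=(-2,1)
5. t=2 → L at (0,3); v=(2,1)
6. t=2 → R at (4,5); v=(-2,1)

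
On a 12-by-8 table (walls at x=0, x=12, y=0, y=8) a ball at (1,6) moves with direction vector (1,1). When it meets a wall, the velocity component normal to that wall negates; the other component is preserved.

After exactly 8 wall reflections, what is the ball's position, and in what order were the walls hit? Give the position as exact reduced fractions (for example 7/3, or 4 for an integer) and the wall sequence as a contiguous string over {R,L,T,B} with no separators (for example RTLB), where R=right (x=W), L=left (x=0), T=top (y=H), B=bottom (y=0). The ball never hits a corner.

1. t=2 → T at (3,8); v=(1,-1)
2. t=8 → B at (11,0); v=(1,1)
3. t=1 → R at (12,1); v=(-1,1)
4. t=7 → T at (5,8); v=(-1,-1)
5. t=5 → L at (0,3); v=(1,-1)
6. t=3 → B at (3,0); v=(1,1)
7. t=8 → T at (11,8); v=(1,-1)
8. t=1 → R at (12,7); v=(-1,-1)

Final position: (12,7)
Wall sequence: TBRTLBTR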